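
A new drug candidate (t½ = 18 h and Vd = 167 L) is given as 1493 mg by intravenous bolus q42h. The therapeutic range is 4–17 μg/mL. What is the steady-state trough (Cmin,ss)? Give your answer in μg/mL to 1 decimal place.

Over one 42-h interval, 42/18 ≈ 2.3333 half-lives elapse, leaving f ≈ 0.1984 of each dose.
Each bolus raises the concentration by D/Vd = 1493/167 ≈ 8.940 μg/mL.
Steady-state trough Cmin,ss = C₀·f/(1−f) ≈ 8.940 × 0.1984/0.8016 ≈ 2.213 μg/mL.
Trough 2.2 μg/mL vs MEC 4 μg/mL: subtherapeutic.

2.2 μg/mL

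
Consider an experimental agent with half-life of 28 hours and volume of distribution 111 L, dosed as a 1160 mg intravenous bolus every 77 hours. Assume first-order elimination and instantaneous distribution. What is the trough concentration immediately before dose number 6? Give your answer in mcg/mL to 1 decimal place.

f = (1/2)^(τ/t½) = (1/2)^(77/28) ≈ 0.1487.
C₀ = D/Vd = 1160/111 ≈ 10.450 mcg/mL.
Before the 6th dose, 5 doses have been given. Superposition: Cmin = C₀·(f + f² + … + f^5).
≈ 10.450 × (0.1487 + 0.0221 + 0.0033 + 0.0005 + 0.0001) ≈ 10.450 × 0.1747 ≈ 1.826 mcg/mL.

1.8 mcg/mL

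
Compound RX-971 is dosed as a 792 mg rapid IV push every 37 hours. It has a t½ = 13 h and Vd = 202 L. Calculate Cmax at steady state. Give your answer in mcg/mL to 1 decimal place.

4.6 mcg/mL

k = ln2/t½ = ln2/13 ≈ 0.053319 h⁻¹; fraction remaining f = e^(−kτ) = e^(−0.053319×37) ≈ 0.1391.
Accumulation ratio R = 1/(1 − f) ≈ 1/0.8609 ≈ 1.1616.
Each bolus raises the concentration by D/Vd = 792/202 ≈ 3.921 mcg/mL.
Steady-state peak Cmax,ss = C₀·R ≈ 3.921 × 1.1616 ≈ 4.555 mcg/mL.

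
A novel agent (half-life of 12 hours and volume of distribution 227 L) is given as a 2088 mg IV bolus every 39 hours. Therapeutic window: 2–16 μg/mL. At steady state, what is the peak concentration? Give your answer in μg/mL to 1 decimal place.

10.3 μg/mL

k = ln2/t½ = ln2/12 ≈ 0.057762 h⁻¹; fraction remaining f = e^(−kτ) = e^(−0.057762×39) ≈ 0.1051.
Accumulation ratio R = 1/(1 − f) ≈ 1/0.8949 ≈ 1.1174.
Each bolus raises the concentration by D/Vd = 2088/227 ≈ 9.198 μg/mL.
Steady-state peak Cmax,ss = C₀·R ≈ 9.198 × 1.1174 ≈ 10.278 μg/mL.
Peak 10.3 μg/mL vs MTC 16 μg/mL: below toxic threshold.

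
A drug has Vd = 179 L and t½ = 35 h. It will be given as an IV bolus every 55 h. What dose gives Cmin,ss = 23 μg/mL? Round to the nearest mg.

τ/t½ = 55/35 ≈ 1.5714, so f = (1/2)^(55/35) ≈ 0.336475.
Cmin,ss = (D/Vd)·f/(1−f), so D = Cmin,ss·Vd·(1−f)/f.
D = 23 × 179 × (1−f)/f ≈ 23 × 179 × 1.97199 ≈ 8118.68 mg.

8119 mg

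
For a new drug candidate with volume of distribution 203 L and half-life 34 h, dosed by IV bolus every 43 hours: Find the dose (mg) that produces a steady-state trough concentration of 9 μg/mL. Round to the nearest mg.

τ/t½ = 43/34 ≈ 1.2647, so f = (1/2)^(43/34) ≈ 0.416184.
Cmin,ss = (D/Vd)·f/(1−f), so D = Cmin,ss·Vd·(1−f)/f.
D = 9 × 203 × (1−f)/f ≈ 9 × 203 × 1.40278 ≈ 2562.88 mg.

2563 mg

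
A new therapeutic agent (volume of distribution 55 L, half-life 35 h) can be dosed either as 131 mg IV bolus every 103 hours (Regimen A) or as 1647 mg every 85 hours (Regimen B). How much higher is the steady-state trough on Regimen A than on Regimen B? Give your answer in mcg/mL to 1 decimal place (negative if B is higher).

Regimen A: f = (1/2)^(103/35) ≈ 0.1301; Cmin,ss = (131/55)·f/(1−f) ≈ 0.356 mcg/mL.
Regimen B: f = (1/2)^(85/35) ≈ 0.1857; Cmin,ss = (1647/55)·f/(1−f) ≈ 6.829 mcg/mL.
Difference ≈ 0.356 − 6.829 ≈ -6.473 mcg/mL.

-6.5 mcg/mL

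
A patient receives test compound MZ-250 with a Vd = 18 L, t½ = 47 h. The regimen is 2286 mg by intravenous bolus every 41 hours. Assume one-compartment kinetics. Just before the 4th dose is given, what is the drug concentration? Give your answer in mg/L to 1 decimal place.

128.0 mg/L

f = (1/2)^(τ/t½) = (1/2)^(41/47) ≈ 0.5463.
C₀ = D/Vd = 2286/18 ≈ 127.000 mg/L.
Before the 4th dose, 3 doses have been given. Superposition: Cmin = C₀·(f + f² + … + f^3).
≈ 127.000 × (0.5463 + 0.2984 + 0.1630) ≈ 127.000 × 1.0077 ≈ 127.978 mg/L.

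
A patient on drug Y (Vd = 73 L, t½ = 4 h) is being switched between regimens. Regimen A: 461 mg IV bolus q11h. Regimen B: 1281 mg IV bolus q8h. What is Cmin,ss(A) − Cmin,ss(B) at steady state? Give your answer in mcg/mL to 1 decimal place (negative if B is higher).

-4.7 mcg/mL

Regimen A: f = (1/2)^(11/4) ≈ 0.1487; Cmin,ss = (461/73)·f/(1−f) ≈ 1.103 mcg/mL.
Regimen B: f = (1/2)^(8/4) ≈ 0.2500; Cmin,ss = (1281/73)·f/(1−f) ≈ 5.849 mcg/mL.
Difference ≈ 1.103 − 5.849 ≈ -4.746 mcg/mL.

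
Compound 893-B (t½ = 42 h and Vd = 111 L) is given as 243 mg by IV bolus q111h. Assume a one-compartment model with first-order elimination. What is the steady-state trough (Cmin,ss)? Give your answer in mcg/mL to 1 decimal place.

k = ln2/t½ = ln2/42 ≈ 0.016504 h⁻¹; fraction remaining f = e^(−kτ) = e^(−0.016504×111) ≈ 0.1601.
Single-dose peak C₀ = D/Vd = 243/111 ≈ 2.189 mcg/mL.
Steady-state trough Cmin,ss = C₀·f/(1−f) ≈ 2.189 × 0.1601/0.8399 ≈ 0.417 mcg/mL.

0.4 mcg/mL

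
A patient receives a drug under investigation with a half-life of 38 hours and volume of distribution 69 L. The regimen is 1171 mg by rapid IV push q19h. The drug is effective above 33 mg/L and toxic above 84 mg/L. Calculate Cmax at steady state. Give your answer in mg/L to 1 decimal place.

τ/t½ = 19/38 ≈ 0.5, so fraction remaining f = (1/2)^(19/38) ≈ 0.7071.
Accumulation ratio R = 1/(1 − f) ≈ 1/0.2929 ≈ 3.4141.
Single-dose peak C₀ = D/Vd = 1171/69 ≈ 16.971 mg/L.
Cmax,ss = C₀/(1 − f) ≈ 16.971/0.2929 ≈ 57.941 mg/L.
Peak 57.9 mg/L vs MTC 84 mg/L: below toxic threshold.

57.9 mg/L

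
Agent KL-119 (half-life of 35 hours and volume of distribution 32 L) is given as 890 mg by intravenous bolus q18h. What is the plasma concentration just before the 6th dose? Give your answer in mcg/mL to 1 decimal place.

54.0 mcg/mL

f = (1/2)^(τ/t½) = (1/2)^(18/35) ≈ 0.7001.
C₀ = D/Vd = 890/32 ≈ 27.812 mcg/mL.
Before the 6th dose, 5 doses have been given. Superposition: Cmin = C₀·(f + f² + … + f^5).
≈ 27.812 × (0.7001 + 0.4901 + 0.3431 + 0.2402 + 0.1682) ≈ 27.812 × 1.9417 ≈ 54.003 mcg/mL.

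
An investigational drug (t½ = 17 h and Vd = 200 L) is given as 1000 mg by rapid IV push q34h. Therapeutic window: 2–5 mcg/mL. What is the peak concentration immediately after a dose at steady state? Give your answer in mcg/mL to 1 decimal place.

6.7 mcg/mL

τ = 34 h = 2 half-lives, so f = (1/2)^2 = 0.25.
At steady state, R = 1/(1 − 0.25) = 4/3.
Single-dose peak C₀ = D/Vd = 1000/200 = 5 mcg/mL.
Steady-state peak Cmax,ss = C₀·R = 5 × 4/3 ≈ 6.667 mcg/mL.
Peak 6.7 mcg/mL vs MTC 5 mcg/mL: exceeds toxic threshold.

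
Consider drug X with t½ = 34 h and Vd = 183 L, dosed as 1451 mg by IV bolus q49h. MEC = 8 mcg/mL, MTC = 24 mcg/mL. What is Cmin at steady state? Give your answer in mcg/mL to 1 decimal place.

4.6 mcg/mL

k = ln2/t½ = ln2/34 ≈ 0.020387 h⁻¹; fraction remaining f = e^(−kτ) = e^(−0.020387×49) ≈ 0.3683.
Each bolus raises the concentration by D/Vd = 1451/183 ≈ 7.929 mcg/mL.
Steady-state trough Cmin,ss = C₀·f/(1−f) ≈ 7.929 × 0.3683/0.6317 ≈ 4.623 mcg/mL.
Trough 4.6 mcg/mL vs MEC 8 mcg/mL: subtherapeutic.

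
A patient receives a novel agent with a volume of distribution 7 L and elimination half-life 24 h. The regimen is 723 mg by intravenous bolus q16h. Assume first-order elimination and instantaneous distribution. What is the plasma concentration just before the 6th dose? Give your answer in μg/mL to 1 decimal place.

158.4 μg/mL

f = (1/2)^(τ/t½) = (1/2)^(16/24) ≈ 0.6300.
C₀ = D/Vd = 723/7 ≈ 103.286 μg/mL.
Before the 6th dose, 5 doses have been given. Superposition: Cmin = C₀·(f + f² + … + f^5).
≈ 103.286 × (0.6300 + 0.3969 + 0.2500 + 0.1575 + 0.0992) ≈ 103.286 × 1.5336 ≈ 158.399 μg/mL.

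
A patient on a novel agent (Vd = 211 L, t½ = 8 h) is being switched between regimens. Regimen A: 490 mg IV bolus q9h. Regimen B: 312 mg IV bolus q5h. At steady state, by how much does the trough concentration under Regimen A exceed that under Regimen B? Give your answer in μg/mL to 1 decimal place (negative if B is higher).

Regimen A: f = (1/2)^(9/8) ≈ 0.4585; Cmin,ss = (490/211)·f/(1−f) ≈ 1.966 μg/mL.
Regimen B: f = (1/2)^(5/8) ≈ 0.6484; Cmin,ss = (312/211)·f/(1−f) ≈ 2.727 μg/mL.
Difference ≈ 1.966 − 2.727 ≈ -0.761 μg/mL.

-0.8 μg/mL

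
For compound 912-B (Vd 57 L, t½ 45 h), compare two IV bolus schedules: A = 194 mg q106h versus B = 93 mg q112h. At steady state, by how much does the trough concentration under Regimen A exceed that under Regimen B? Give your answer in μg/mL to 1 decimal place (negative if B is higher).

Regimen A: f = (1/2)^(106/45) ≈ 0.1954; Cmin,ss = (194/57)·f/(1−f) ≈ 0.827 μg/mL.
Regimen B: f = (1/2)^(112/45) ≈ 0.1781; Cmin,ss = (93/57)·f/(1−f) ≈ 0.354 μg/mL.
Difference ≈ 0.827 − 0.354 ≈ 0.473 μg/mL.

0.5 μg/mL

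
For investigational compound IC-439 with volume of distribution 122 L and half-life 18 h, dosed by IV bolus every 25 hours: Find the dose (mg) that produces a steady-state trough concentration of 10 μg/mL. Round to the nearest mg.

1975 mg

τ/t½ = 25/18 ≈ 1.3889, so f = (1/2)^(25/18) ≈ 0.381859.
Cmin,ss = (D/Vd)·f/(1−f), so D = Cmin,ss·Vd·(1−f)/f.
D = 10 × 122 × (1−f)/f ≈ 10 × 122 × 1.61877 ≈ 1974.90 mg.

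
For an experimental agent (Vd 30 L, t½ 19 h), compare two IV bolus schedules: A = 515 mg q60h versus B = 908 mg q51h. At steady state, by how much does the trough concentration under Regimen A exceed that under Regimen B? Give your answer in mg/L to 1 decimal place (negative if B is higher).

-3.4 mg/L

Regimen A: f = (1/2)^(60/19) ≈ 0.1120; Cmin,ss = (515/30)·f/(1−f) ≈ 2.165 mg/L.
Regimen B: f = (1/2)^(51/19) ≈ 0.1556; Cmin,ss = (908/30)·f/(1−f) ≈ 5.577 mg/L.
Difference ≈ 2.165 − 5.577 ≈ -3.412 mg/L.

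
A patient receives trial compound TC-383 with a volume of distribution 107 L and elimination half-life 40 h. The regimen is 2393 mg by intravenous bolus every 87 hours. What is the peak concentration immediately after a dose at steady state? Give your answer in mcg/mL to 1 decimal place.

τ/t½ = 87/40 ≈ 2.175, so fraction remaining f = (1/2)^(87/40) ≈ 0.2214.
Accumulation ratio R = 1/(1 − f) ≈ 1/0.7786 ≈ 1.2844.
Each bolus raises the concentration by D/Vd = 2393/107 ≈ 22.364 mcg/mL.
Steady-state peak Cmax,ss = C₀·R ≈ 22.364 × 1.2844 ≈ 28.724 mcg/mL.

28.7 mcg/mL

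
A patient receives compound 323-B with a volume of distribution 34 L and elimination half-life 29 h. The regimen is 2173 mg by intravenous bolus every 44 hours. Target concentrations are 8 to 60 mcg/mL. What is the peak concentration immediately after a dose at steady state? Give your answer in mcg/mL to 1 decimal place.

τ/t½ = 44/29 ≈ 1.5172, so fraction remaining f = (1/2)^(44/29) ≈ 0.3494.
At steady state, accumulation factor R = 1/(1 − e^(−kτ)) ≈ 1.5370.
Single-dose peak C₀ = D/Vd = 2173/34 ≈ 63.912 mcg/mL.
Steady-state peak Cmax,ss = C₀·R ≈ 63.912 × 1.5370 ≈ 98.233 mcg/mL.
Peak 98.2 mcg/mL vs MTC 60 mcg/mL: exceeds toxic threshold.

98.2 mcg/mL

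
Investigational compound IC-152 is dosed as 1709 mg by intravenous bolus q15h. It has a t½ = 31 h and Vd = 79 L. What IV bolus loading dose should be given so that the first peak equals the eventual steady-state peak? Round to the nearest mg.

5998 mg

f = (1/2)^(15/31) ≈ 0.715056; accumulation ratio R = 1/(1−f) ≈ 3.50946.
Loading dose to hit Cmax,ss on first dose: D_load = D_maint·R ≈ 1709 × 3.50946 ≈ 5997.67 mg.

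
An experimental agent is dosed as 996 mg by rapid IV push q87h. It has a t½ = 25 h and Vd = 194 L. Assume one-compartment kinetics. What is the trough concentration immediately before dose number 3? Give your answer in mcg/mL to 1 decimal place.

0.5 mcg/mL

f = (1/2)^(τ/t½) = (1/2)^(87/25) ≈ 0.0896.
C₀ = D/Vd = 996/194 ≈ 5.134 mcg/mL.
Before the 3rd dose, 2 doses have been given. Superposition: Cmin = C₀·(f + f²).
≈ 5.134 × (0.0896 + 0.0080) ≈ 5.134 × 0.0976 ≈ 0.501 mcg/mL.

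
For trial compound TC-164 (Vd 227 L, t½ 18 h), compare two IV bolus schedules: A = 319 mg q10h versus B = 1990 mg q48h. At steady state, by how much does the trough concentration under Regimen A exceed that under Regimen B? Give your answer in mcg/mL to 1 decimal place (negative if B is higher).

1.4 mcg/mL

Regimen A: f = (1/2)^(10/18) ≈ 0.6804; Cmin,ss = (319/227)·f/(1−f) ≈ 2.992 mcg/mL.
Regimen B: f = (1/2)^(48/18) ≈ 0.1575; Cmin,ss = (1990/227)·f/(1−f) ≈ 1.639 mcg/mL.
Difference ≈ 2.992 − 1.639 ≈ 1.353 mcg/mL.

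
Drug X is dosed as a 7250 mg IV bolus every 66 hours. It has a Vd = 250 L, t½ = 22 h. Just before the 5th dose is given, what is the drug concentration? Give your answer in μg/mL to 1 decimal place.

f = (1/2)^(τ/t½) = (1/2)^(66/22) ≈ 0.1250.
C₀ = D/Vd = 7250/250 ≈ 29.000 μg/mL.
Before the 5th dose, 4 doses have been given. Superposition: Cmin = C₀·(f + f² + … + f^4).
≈ 29.000 × (0.1250 + 0.0156 + 0.0020 + 0.0002) ≈ 29.000 × 0.1428 ≈ 4.141 μg/mL.

4.1 μg/mL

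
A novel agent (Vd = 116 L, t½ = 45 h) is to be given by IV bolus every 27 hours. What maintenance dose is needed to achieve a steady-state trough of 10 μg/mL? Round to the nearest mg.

τ/t½ = 27/45 ≈ 0.6, so f = (1/2)^(27/45) ≈ 0.659754.
Cmin,ss = (D/Vd)·f/(1−f), so D = Cmin,ss·Vd·(1−f)/f.
D = 10 × 116 × (1−f)/f ≈ 10 × 116 × 0.51572 ≈ 598.24 mg.

598 mg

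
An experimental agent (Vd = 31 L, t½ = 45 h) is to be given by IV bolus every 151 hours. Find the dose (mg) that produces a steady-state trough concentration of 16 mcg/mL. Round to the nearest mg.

4581 mg

τ/t½ = 151/45 ≈ 3.3556, so f = (1/2)^(151/45) ≈ 0.097696.
Cmin,ss = (D/Vd)·f/(1−f), so D = Cmin,ss·Vd·(1−f)/f.
D = 16 × 31 × (1−f)/f ≈ 16 × 31 × 9.23583 ≈ 4580.97 mg.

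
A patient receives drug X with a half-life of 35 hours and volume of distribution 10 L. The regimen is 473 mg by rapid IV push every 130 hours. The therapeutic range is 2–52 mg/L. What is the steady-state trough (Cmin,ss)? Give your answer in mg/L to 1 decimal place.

Over one 130-h interval, 130/35 ≈ 3.7143 half-lives elapse, leaving f ≈ 0.0762 of each dose.
Single-dose peak C₀ = D/Vd = 473/10 ≈ 47.300 mg/L.
Steady-state trough Cmin,ss = C₀·f/(1−f) ≈ 47.300 × 0.0762/0.9238 ≈ 3.902 mg/L.
Trough 3.9 mg/L vs MEC 2 mg/L: adequate.

3.9 mg/L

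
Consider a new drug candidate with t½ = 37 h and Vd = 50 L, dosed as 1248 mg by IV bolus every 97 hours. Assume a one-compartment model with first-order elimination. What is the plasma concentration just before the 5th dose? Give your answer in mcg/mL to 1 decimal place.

f = (1/2)^(τ/t½) = (1/2)^(97/37) ≈ 0.1625.
C₀ = D/Vd = 1248/50 ≈ 24.960 mcg/mL.
Before the 5th dose, 4 doses have been given. Superposition: Cmin = C₀·(f + f² + … + f^4).
≈ 24.960 × (0.1625 + 0.0264 + 0.0043 + 0.0007) ≈ 24.960 × 0.1939 ≈ 4.840 mcg/mL.

4.8 mcg/mL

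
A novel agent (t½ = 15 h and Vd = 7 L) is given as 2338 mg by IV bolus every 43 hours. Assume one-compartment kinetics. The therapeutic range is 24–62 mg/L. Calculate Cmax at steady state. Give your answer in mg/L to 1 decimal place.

k = ln2/t½ = ln2/15 ≈ 0.046210 h⁻¹; fraction remaining f = e^(−kτ) = e^(−0.046210×43) ≈ 0.1371.
Accumulation ratio R = 1/(1 − f) ≈ 1/0.8629 ≈ 1.1589.
Each bolus raises the concentration by D/Vd = 2338/7 ≈ 334.000 mg/L.
Cmax,ss = C₀/(1 − f) ≈ 334.000/0.8629 ≈ 387.067 mg/L.
Peak 387.1 mg/L vs MTC 62 mg/L: exceeds toxic threshold.

387.1 mg/L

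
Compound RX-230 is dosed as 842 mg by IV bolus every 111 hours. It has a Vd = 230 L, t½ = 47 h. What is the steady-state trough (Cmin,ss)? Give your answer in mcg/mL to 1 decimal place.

k = ln2/t½ = ln2/47 ≈ 0.014748 h⁻¹; fraction remaining f = e^(−kτ) = e^(−0.014748×111) ≈ 0.1946.
At steady state, accumulation factor R = 1/(1 − e^(−kτ)) ≈ 1.2416.
Single-dose peak C₀ = D/Vd = 842/230 ≈ 3.661 mcg/mL.
Steady-state peak Cmax,ss = C₀·R ≈ 3.661 × 1.2416 ≈ 4.545 mcg/mL.
One interval later, Cmin,ss = Cmax,ss·e^(−kτ) ≈ 4.545 × 0.1946 ≈ 0.884 mcg/mL.

0.9 mcg/mL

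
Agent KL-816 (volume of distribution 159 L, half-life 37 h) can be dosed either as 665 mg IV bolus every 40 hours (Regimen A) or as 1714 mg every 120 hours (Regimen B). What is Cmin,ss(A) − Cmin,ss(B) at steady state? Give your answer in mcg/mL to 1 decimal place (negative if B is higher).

2.5 mcg/mL

Regimen A: f = (1/2)^(40/37) ≈ 0.4727; Cmin,ss = (665/159)·f/(1−f) ≈ 3.749 mcg/mL.
Regimen B: f = (1/2)^(120/37) ≈ 0.1056; Cmin,ss = (1714/159)·f/(1−f) ≈ 1.273 mcg/mL.
Difference ≈ 3.749 − 1.273 ≈ 2.476 mcg/mL.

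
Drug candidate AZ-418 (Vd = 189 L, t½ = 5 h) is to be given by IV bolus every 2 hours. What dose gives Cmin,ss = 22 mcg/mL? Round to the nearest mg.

1329 mg

τ/t½ = 2/5 ≈ 0.4, so f = (1/2)^(2/5) ≈ 0.757858.
Cmin,ss = (D/Vd)·f/(1−f), so D = Cmin,ss·Vd·(1−f)/f.
D = 22 × 189 × (1−f)/f ≈ 22 × 189 × 0.31951 ≈ 1328.52 mg.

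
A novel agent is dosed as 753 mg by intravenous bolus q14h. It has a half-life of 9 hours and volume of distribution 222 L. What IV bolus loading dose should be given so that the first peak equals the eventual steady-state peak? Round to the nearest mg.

f = (1/2)^(14/9) ≈ 0.340198; accumulation ratio R = 1/(1−f) ≈ 1.51561.
Loading dose to hit Cmax,ss on first dose: D_load = D_maint·R ≈ 753 × 1.51561 ≈ 1141.25 mg.

1141 mg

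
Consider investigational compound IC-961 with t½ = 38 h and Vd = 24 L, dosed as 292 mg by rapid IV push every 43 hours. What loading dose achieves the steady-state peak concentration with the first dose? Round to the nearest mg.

537 mg

f = (1/2)^(43/38) ≈ 0.456416; accumulation ratio R = 1/(1−f) ≈ 1.83964.
Loading dose to hit Cmax,ss on first dose: D_load = D_maint·R ≈ 292 × 1.83964 ≈ 537.17 mg.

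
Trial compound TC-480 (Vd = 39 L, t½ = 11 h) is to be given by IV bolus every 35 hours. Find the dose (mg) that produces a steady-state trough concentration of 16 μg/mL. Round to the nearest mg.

τ/t½ = 35/11 ≈ 3.1818, so f = (1/2)^(35/11) ≈ 0.110199.
Cmin,ss = (D/Vd)·f/(1−f), so D = Cmin,ss·Vd·(1−f)/f.
D = 16 × 39 × (1−f)/f ≈ 16 × 39 × 8.07449 ≈ 5038.48 mg.

5038 mg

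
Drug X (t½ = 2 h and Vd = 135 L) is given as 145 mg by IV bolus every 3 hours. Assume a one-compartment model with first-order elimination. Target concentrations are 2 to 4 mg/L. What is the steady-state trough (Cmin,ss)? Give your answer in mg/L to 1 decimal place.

0.6 mg/L

Over one 3-h interval, 3/2 ≈ 1.5 half-lives elapse, leaving f ≈ 0.3536 of each dose.
Accumulation ratio R = 1/(1 − f) ≈ 1/0.6464 ≈ 1.5470.
Each bolus raises the concentration by D/Vd = 145/135 ≈ 1.074 mg/L.
Steady-state peak Cmax,ss = C₀·R ≈ 1.074 × 1.5470 ≈ 1.661 mg/L.
One interval later, Cmin,ss = Cmax,ss·e^(−kτ) ≈ 1.661 × 0.3536 ≈ 0.587 mg/L.
Trough 0.6 mg/L vs MEC 2 mg/L: subtherapeutic.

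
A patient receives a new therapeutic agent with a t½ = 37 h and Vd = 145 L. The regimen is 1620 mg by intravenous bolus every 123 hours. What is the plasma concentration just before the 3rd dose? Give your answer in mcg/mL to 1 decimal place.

f = (1/2)^(τ/t½) = (1/2)^(123/37) ≈ 0.0998.
C₀ = D/Vd = 1620/145 ≈ 11.172 mcg/mL.
Before the 3rd dose, 2 doses have been given. Superposition: Cmin = C₀·(f + f²).
≈ 11.172 × (0.0998 + 0.0100) ≈ 11.172 × 0.1098 ≈ 1.227 mcg/mL.

1.2 mcg/mL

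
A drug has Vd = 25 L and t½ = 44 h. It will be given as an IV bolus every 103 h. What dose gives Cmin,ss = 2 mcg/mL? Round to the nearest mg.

τ/t½ = 103/44 ≈ 2.3409, so f = (1/2)^(103/44) ≈ 0.197386.
Cmin,ss = (D/Vd)·f/(1−f), so D = Cmin,ss·Vd·(1−f)/f.
D = 2 × 25 × (1−f)/f ≈ 2 × 25 × 4.06622 ≈ 203.31 mg.

203 mg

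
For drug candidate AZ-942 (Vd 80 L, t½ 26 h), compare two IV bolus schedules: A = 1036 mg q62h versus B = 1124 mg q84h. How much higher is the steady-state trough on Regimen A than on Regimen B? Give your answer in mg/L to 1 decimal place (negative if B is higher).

Regimen A: f = (1/2)^(62/26) ≈ 0.1915; Cmin,ss = (1036/80)·f/(1−f) ≈ 3.067 mg/L.
Regimen B: f = (1/2)^(84/26) ≈ 0.1065; Cmin,ss = (1124/80)·f/(1−f) ≈ 1.675 mg/L.
Difference ≈ 3.067 − 1.675 ≈ 1.392 mg/L.

1.4 mg/L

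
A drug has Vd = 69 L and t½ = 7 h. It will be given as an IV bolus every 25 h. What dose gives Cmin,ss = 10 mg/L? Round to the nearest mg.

τ/t½ = 25/7 ≈ 3.5714, so f = (1/2)^(25/7) ≈ 0.084119.
Cmin,ss = (D/Vd)·f/(1−f), so D = Cmin,ss·Vd·(1−f)/f.
D = 10 × 69 × (1−f)/f ≈ 10 × 69 × 10.88792 ≈ 7512.66 mg.

7513 mg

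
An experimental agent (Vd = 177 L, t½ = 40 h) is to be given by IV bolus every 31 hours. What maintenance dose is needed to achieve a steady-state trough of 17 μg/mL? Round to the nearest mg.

τ/t½ = 31/40 ≈ 0.775, so f = (1/2)^(31/40) ≈ 0.584389.
Cmin,ss = (D/Vd)·f/(1−f), so D = Cmin,ss·Vd·(1−f)/f.
D = 17 × 177 × (1−f)/f ≈ 17 × 177 × 0.71119 ≈ 2139.97 mg.

2140 mg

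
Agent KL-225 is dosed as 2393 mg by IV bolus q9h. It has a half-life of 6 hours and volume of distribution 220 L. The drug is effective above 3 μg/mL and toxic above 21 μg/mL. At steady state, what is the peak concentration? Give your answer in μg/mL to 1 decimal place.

16.8 μg/mL

Over one 9-h interval, 9/6 ≈ 1.5 half-lives elapse, leaving f ≈ 0.3536 of each dose.
Accumulation ratio R = 1/(1 − f) ≈ 1/0.6464 ≈ 1.5470.
Each bolus raises the concentration by D/Vd = 2393/220 ≈ 10.877 μg/mL.
Cmax,ss = C₀/(1 − f) ≈ 10.877/0.6464 ≈ 16.827 μg/mL.
Peak 16.8 μg/mL vs MTC 21 μg/mL: below toxic threshold.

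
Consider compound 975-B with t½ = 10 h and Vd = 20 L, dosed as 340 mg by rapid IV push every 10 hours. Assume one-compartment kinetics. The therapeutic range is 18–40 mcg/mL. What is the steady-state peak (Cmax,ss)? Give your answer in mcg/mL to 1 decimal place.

34.0 mcg/mL

τ = 10 h = 1 half-life, so f = (1/2)^1 = 0.5.
Accumulation ratio R = 1/(1 − f) = 1/0.5 = 2/1.
Single-dose peak C₀ = D/Vd = 340/20 = 17 mcg/mL.
Steady-state peak Cmax,ss = C₀·R = 17 × 2/1 ≈ 34.000 mcg/mL.
Peak 34.0 mcg/mL vs MTC 40 mcg/mL: below toxic threshold.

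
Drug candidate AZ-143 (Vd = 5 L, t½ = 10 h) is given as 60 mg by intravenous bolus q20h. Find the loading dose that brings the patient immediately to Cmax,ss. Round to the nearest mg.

80 mg

f = (1/2)^(20/10) ≈ 0.250000; accumulation ratio R = 1/(1−f) ≈ 1.33333.
Loading dose to hit Cmax,ss on first dose: D_load = D_maint·R ≈ 60 × 1.33333 ≈ 80.00 mg.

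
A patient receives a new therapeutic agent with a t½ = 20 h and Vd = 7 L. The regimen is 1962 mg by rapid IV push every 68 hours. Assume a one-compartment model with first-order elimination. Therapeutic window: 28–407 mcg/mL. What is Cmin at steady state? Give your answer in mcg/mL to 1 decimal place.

29.3 mcg/mL

Over one 68-h interval, 68/20 ≈ 3.4 half-lives elapse, leaving f ≈ 0.0947 of each dose.
Each bolus raises the concentration by D/Vd = 1962/7 ≈ 280.286 mcg/mL.
Steady-state trough Cmin,ss = C₀·f/(1−f) ≈ 280.286 × 0.0947/0.9053 ≈ 29.320 mcg/mL.
Trough 29.3 mcg/mL vs MEC 28 mcg/mL: adequate.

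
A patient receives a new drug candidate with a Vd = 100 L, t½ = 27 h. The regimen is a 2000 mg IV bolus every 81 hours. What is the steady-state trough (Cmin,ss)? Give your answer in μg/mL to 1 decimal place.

2.9 μg/mL

τ = 81 h = 3 half-lives, so f = (1/2)^3 = 0.125.
At steady state, R = 1/(1 − 0.125) = 8/7.
Single-dose peak C₀ = D/Vd = 2000/100 = 20 μg/mL.
Steady-state peak Cmax,ss = C₀·R = 20 × 8/7 ≈ 22.857 μg/mL.
Steady-state trough Cmin,ss = Cmax,ss·f ≈ 22.857 × 0.125 ≈ 2.857 μg/mL.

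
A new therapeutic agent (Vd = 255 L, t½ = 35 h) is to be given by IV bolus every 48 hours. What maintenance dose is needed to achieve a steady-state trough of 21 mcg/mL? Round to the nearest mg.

τ/t½ = 48/35 ≈ 1.3714, so f = (1/2)^(48/35) ≈ 0.386508.
Cmin,ss = (D/Vd)·f/(1−f), so D = Cmin,ss·Vd·(1−f)/f.
D = 21 × 255 × (1−f)/f ≈ 21 × 255 × 1.58727 ≈ 8499.83 mg.

8500 mg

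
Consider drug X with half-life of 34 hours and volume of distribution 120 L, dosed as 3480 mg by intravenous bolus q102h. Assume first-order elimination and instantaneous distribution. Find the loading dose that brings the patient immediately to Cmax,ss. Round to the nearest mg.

3977 mg

f = (1/2)^(102/34) ≈ 0.125000; accumulation ratio R = 1/(1−f) ≈ 1.14286.
Loading dose to hit Cmax,ss on first dose: D_load = D_maint·R ≈ 3480 × 1.14286 ≈ 3977.15 mg.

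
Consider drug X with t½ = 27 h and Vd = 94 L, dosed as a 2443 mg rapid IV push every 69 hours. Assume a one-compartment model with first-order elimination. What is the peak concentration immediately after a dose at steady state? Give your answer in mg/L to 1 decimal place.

Over one 69-h interval, 69/27 ≈ 2.5556 half-lives elapse, leaving f ≈ 0.1701 of each dose.
At steady state, accumulation factor R = 1/(1 − e^(−kτ)) ≈ 1.2050.
Single-dose peak C₀ = D/Vd = 2443/94 ≈ 25.989 mg/L.
Steady-state peak Cmax,ss = C₀·R ≈ 25.989 × 1.2050 ≈ 31.317 mg/L.

31.3 mg/L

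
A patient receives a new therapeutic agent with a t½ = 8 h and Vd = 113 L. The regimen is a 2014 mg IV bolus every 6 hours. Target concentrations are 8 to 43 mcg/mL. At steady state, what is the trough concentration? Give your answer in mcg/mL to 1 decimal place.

τ/t½ = 6/8 ≈ 0.75, so fraction remaining f = (1/2)^(6/8) ≈ 0.5946.
Accumulation ratio R = 1/(1 − f) ≈ 1/0.4054 ≈ 2.4667.
Single-dose peak C₀ = D/Vd = 2014/113 ≈ 17.823 mcg/mL.
Cmax,ss = C₀/(1 − f) ≈ 17.823/0.4054 ≈ 43.964 mcg/mL.
One interval later, Cmin,ss = Cmax,ss·e^(−kτ) ≈ 43.964 × 0.5946 ≈ 26.141 mcg/mL.
Trough 26.1 mcg/mL vs MEC 8 mcg/mL: adequate.

26.1 mcg/mL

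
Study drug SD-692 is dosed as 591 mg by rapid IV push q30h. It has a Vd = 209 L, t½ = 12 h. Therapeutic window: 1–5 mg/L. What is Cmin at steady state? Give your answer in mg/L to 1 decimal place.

0.6 mg/L

Over one 30-h interval, 30/12 ≈ 2.5 half-lives elapse, leaving f ≈ 0.1768 of each dose.
Accumulation ratio R = 1/(1 − f) ≈ 1/0.8232 ≈ 1.2148.
Single-dose peak C₀ = D/Vd = 591/209 ≈ 2.828 mg/L.
Cmax,ss = C₀/(1 − f) ≈ 2.828/0.8232 ≈ 3.435 mg/L.
One interval later, Cmin,ss = Cmax,ss·e^(−kτ) ≈ 3.435 × 0.1768 ≈ 0.607 mg/L.
Trough 0.6 mg/L vs MEC 1 mg/L: subtherapeutic.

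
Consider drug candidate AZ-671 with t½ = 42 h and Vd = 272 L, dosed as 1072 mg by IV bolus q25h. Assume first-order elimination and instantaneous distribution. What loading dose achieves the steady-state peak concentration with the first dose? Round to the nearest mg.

f = (1/2)^(25/42) ≈ 0.661935; accumulation ratio R = 1/(1−f) ≈ 2.95801.
Loading dose to hit Cmax,ss on first dose: D_load = D_maint·R ≈ 1072 × 2.95801 ≈ 3170.99 mg.

3171 mg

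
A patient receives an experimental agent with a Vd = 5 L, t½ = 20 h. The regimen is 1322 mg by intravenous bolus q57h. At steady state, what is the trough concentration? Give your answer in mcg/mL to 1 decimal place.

42.6 mcg/mL

k = ln2/t½ = ln2/20 ≈ 0.034657 h⁻¹; fraction remaining f = e^(−kτ) = e^(−0.034657×57) ≈ 0.1387.
At steady state, accumulation factor R = 1/(1 − e^(−kτ)) ≈ 1.1610.
Single-dose peak C₀ = D/Vd = 1322/5 ≈ 264.400 mcg/mL.
Cmax,ss = C₀/(1 − f) ≈ 264.400/0.8613 ≈ 306.978 mcg/mL.
Steady-state trough Cmin,ss = Cmax,ss·f ≈ 306.978 × 0.1387 ≈ 42.578 mcg/mL.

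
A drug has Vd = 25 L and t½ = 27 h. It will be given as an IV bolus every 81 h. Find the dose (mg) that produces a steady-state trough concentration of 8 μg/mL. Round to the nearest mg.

τ/t½ = 81/27 ≈ 3, so f = (1/2)^(81/27) ≈ 0.125000.
Cmin,ss = (D/Vd)·f/(1−f), so D = Cmin,ss·Vd·(1−f)/f.
D = 8 × 25 × (1−f)/f ≈ 8 × 25 × 7.00000 ≈ 1400.00 mg.

1400 mg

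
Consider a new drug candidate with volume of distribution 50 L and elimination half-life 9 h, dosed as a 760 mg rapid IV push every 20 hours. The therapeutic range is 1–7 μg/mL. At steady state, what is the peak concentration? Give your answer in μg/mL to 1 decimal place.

k = ln2/t½ = ln2/9 ≈ 0.077016 h⁻¹; fraction remaining f = e^(−kτ) = e^(−0.077016×20) ≈ 0.2143.
Accumulation ratio R = 1/(1 − f) ≈ 1/0.7857 ≈ 1.2728.
Single-dose peak C₀ = D/Vd = 760/50 ≈ 15.200 μg/mL.
Steady-state peak Cmax,ss = C₀·R ≈ 15.200 × 1.2728 ≈ 19.347 μg/mL.
Peak 19.3 μg/mL vs MTC 7 μg/mL: exceeds toxic threshold.

19.3 μg/mL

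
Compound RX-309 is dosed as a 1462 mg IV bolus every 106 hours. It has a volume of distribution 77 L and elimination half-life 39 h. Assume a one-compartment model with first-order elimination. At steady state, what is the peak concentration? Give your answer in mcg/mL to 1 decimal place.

k = ln2/t½ = ln2/39 ≈ 0.017773 h⁻¹; fraction remaining f = e^(−kτ) = e^(−0.017773×106) ≈ 0.1520.
At steady state, accumulation factor R = 1/(1 − e^(−kτ)) ≈ 1.1792.
Each bolus raises the concentration by D/Vd = 1462/77 ≈ 18.987 mcg/mL.
Steady-state peak Cmax,ss = C₀·R ≈ 18.987 × 1.1792 ≈ 22.389 mcg/mL.

22.4 mcg/mL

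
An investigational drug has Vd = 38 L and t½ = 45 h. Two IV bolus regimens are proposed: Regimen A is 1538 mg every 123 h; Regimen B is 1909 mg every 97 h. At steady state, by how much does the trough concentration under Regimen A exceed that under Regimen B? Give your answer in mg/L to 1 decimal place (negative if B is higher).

Regimen A: f = (1/2)^(123/45) ≈ 0.1504; Cmin,ss = (1538/38)·f/(1−f) ≈ 7.165 mg/L.
Regimen B: f = (1/2)^(97/45) ≈ 0.2244; Cmin,ss = (1909/38)·f/(1−f) ≈ 14.535 mg/L.
Difference ≈ 7.165 − 14.535 ≈ -7.370 mg/L.

-7.4 mg/L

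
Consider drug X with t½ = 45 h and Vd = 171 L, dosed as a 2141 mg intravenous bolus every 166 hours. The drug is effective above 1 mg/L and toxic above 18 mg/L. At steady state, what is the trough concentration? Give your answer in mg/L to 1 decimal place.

τ/t½ = 166/45 ≈ 3.6889, so fraction remaining f = (1/2)^(166/45) ≈ 0.0775.
Single-dose peak C₀ = D/Vd = 2141/171 ≈ 12.520 mg/L.
Steady-state trough Cmin,ss = C₀·f/(1−f) ≈ 12.520 × 0.0775/0.9225 ≈ 1.052 mg/L.
Trough 1.1 mg/L vs MEC 1 mg/L: adequate.

1.1 mg/L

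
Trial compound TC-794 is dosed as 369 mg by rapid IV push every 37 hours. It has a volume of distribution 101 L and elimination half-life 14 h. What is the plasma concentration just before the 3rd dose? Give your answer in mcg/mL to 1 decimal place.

f = (1/2)^(τ/t½) = (1/2)^(37/14) ≈ 0.1601.
C₀ = D/Vd = 369/101 ≈ 3.653 mcg/mL.
Before the 3rd dose, 2 doses have been given. Superposition: Cmin = C₀·(f + f²).
≈ 3.653 × (0.1601 + 0.0256) ≈ 3.653 × 0.1857 ≈ 0.678 mcg/mL.

0.7 mcg/mL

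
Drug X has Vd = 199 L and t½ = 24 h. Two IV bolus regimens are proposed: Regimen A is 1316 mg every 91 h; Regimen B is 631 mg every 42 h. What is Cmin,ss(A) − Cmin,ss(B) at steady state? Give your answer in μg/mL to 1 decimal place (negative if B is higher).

Regimen A: f = (1/2)^(91/24) ≈ 0.0722; Cmin,ss = (1316/199)·f/(1−f) ≈ 0.515 μg/mL.
Regimen B: f = (1/2)^(42/24) ≈ 0.2973; Cmin,ss = (631/199)·f/(1−f) ≈ 1.342 μg/mL.
Difference ≈ 0.515 − 1.342 ≈ -0.827 μg/mL.

-0.8 μg/mL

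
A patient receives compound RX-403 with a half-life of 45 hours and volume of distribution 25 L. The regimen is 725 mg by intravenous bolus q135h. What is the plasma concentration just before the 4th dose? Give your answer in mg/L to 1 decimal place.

f = (1/2)^(τ/t½) = (1/2)^(135/45) ≈ 0.1250.
C₀ = D/Vd = 725/25 ≈ 29.000 mg/L.
Before the 4th dose, 3 doses have been given. Superposition: Cmin = C₀·(f + f² + … + f^3).
≈ 29.000 × (0.1250 + 0.0156 + 0.0020) ≈ 29.000 × 0.1426 ≈ 4.135 mg/L.

4.1 mg/L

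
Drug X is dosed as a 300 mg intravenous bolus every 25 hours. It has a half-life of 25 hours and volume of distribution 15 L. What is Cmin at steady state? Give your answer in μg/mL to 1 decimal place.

The dosing interval is 1 half-life, so f = 2^(−1) = 0.5.
Accumulation ratio R = 1/(1 − f) = 1/0.5 = 2/1.
Single-dose peak C₀ = D/Vd = 300/15 = 20 μg/mL.
Steady-state peak Cmax,ss = C₀·R = 20 × 2/1 ≈ 40.000 μg/mL.
Steady-state trough Cmin,ss = Cmax,ss·f ≈ 40.000 × 0.5 ≈ 20.000 μg/mL.

20.0 μg/mL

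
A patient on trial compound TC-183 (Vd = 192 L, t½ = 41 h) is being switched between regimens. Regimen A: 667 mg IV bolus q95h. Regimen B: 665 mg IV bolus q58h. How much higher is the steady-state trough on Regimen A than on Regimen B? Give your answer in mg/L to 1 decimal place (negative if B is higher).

-1.2 mg/L

Regimen A: f = (1/2)^(95/41) ≈ 0.2007; Cmin,ss = (667/192)·f/(1−f) ≈ 0.872 mg/L.
Regimen B: f = (1/2)^(58/41) ≈ 0.3751; Cmin,ss = (665/192)·f/(1−f) ≈ 2.079 mg/L.
Difference ≈ 0.872 − 2.079 ≈ -1.207 mg/L.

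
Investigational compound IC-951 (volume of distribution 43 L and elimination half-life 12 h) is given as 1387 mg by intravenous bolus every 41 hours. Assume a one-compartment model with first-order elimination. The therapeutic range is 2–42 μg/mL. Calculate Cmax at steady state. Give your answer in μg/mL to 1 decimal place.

35.6 μg/mL

k = ln2/t½ = ln2/12 ≈ 0.057762 h⁻¹; fraction remaining f = e^(−kτ) = e^(−0.057762×41) ≈ 0.0936.
Accumulation ratio R = 1/(1 − f) ≈ 1/0.9064 ≈ 1.1033.
Single-dose peak C₀ = D/Vd = 1387/43 ≈ 32.256 μg/mL.
Steady-state peak Cmax,ss = C₀·R ≈ 32.256 × 1.1033 ≈ 35.588 μg/mL.
Peak 35.6 μg/mL vs MTC 42 μg/mL: below toxic threshold.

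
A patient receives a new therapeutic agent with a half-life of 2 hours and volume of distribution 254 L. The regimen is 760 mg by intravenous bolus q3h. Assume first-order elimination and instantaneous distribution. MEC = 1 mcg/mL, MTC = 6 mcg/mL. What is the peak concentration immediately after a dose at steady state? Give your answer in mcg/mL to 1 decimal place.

4.6 mcg/mL

Over one 3-h interval, 3/2 ≈ 1.5 half-lives elapse, leaving f ≈ 0.3536 of each dose.
Accumulation ratio R = 1/(1 − f) ≈ 1/0.6464 ≈ 1.5470.
Single-dose peak C₀ = D/Vd = 760/254 ≈ 2.992 mcg/mL.
Steady-state peak Cmax,ss = C₀·R ≈ 2.992 × 1.5470 ≈ 4.629 mcg/mL.
Peak 4.6 mcg/mL vs MTC 6 mcg/mL: below toxic threshold.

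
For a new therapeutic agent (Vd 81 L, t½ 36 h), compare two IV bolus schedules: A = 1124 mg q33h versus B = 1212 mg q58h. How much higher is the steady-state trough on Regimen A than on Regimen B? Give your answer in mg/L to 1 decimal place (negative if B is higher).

8.3 mg/L

Regimen A: f = (1/2)^(33/36) ≈ 0.5297; Cmin,ss = (1124/81)·f/(1−f) ≈ 15.629 mg/L.
Regimen B: f = (1/2)^(58/36) ≈ 0.3273; Cmin,ss = (1212/81)·f/(1−f) ≈ 7.280 mg/L.
Difference ≈ 15.629 − 7.280 ≈ 8.349 mg/L.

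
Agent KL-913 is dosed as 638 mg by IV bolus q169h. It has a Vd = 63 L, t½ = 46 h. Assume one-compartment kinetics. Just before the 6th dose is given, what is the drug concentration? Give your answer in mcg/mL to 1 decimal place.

0.9 mcg/mL

f = (1/2)^(τ/t½) = (1/2)^(169/46) ≈ 0.0784.
C₀ = D/Vd = 638/63 ≈ 10.127 mcg/mL.
Before the 6th dose, 5 doses have been given. Superposition: Cmin = C₀·(f + f² + … + f^5).
≈ 10.127 × (0.0784 + 0.0061 + 0.0005 + 0.0000 + 0.0000) ≈ 10.127 × 0.0850 ≈ 0.861 mcg/mL.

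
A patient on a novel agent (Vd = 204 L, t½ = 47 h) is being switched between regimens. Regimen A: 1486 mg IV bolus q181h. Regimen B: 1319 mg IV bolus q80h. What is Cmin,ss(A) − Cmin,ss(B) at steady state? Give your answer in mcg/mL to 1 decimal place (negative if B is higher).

-2.3 mcg/mL

Regimen A: f = (1/2)^(181/47) ≈ 0.0693; Cmin,ss = (1486/204)·f/(1−f) ≈ 0.542 mcg/mL.
Regimen B: f = (1/2)^(80/47) ≈ 0.3073; Cmin,ss = (1319/204)·f/(1−f) ≈ 2.868 mcg/mL.
Difference ≈ 0.542 − 2.868 ≈ -2.326 mcg/mL.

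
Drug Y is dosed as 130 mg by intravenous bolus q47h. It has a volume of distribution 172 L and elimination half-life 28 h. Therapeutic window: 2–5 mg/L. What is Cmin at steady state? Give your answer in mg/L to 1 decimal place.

k = ln2/t½ = ln2/28 ≈ 0.024755 h⁻¹; fraction remaining f = e^(−kτ) = e^(−0.024755×47) ≈ 0.3124.
Accumulation ratio R = 1/(1 − f) ≈ 1/0.6876 ≈ 1.4543.
Single-dose peak C₀ = D/Vd = 130/172 ≈ 0.756 mg/L.
Cmax,ss = C₀/(1 − f) ≈ 0.756/0.6876 ≈ 1.099 mg/L.
Steady-state trough Cmin,ss = Cmax,ss·f ≈ 1.099 × 0.3124 ≈ 0.343 mg/L.
Trough 0.3 mg/L vs MEC 2 mg/L: subtherapeutic.

0.3 mg/L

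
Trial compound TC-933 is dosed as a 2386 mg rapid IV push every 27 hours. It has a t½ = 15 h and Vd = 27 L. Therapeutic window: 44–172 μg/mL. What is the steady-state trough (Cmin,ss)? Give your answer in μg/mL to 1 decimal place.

Over one 27-h interval, 27/15 ≈ 1.8 half-lives elapse, leaving f ≈ 0.2872 of each dose.
Single-dose peak C₀ = D/Vd = 2386/27 ≈ 88.370 μg/mL.
Steady-state trough Cmin,ss = C₀·f/(1−f) ≈ 88.370 × 0.2872/0.7128 ≈ 35.606 μg/mL.
Trough 35.6 μg/mL vs MEC 44 μg/mL: subtherapeutic.

35.6 μg/mL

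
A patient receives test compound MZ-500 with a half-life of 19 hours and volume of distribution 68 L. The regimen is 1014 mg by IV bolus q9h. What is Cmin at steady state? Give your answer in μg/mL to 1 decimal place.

38.4 μg/mL

τ/t½ = 9/19 ≈ 0.47368, so fraction remaining f = (1/2)^(9/19) ≈ 0.7201.
At steady state, accumulation factor R = 1/(1 − e^(−kτ)) ≈ 3.5727.
Each bolus raises the concentration by D/Vd = 1014/68 ≈ 14.912 μg/mL.
Steady-state peak Cmax,ss = C₀·R ≈ 14.912 × 3.5727 ≈ 53.276 μg/mL.
Steady-state trough Cmin,ss = Cmax,ss·f ≈ 53.276 × 0.7201 ≈ 38.364 μg/mL.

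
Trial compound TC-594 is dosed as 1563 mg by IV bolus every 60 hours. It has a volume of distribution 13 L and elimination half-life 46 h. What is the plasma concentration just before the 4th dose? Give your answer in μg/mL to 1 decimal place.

f = (1/2)^(τ/t½) = (1/2)^(60/46) ≈ 0.4049.
C₀ = D/Vd = 1563/13 ≈ 120.231 μg/mL.
Before the 4th dose, 3 doses have been given. Superposition: Cmin = C₀·(f + f² + … + f^3).
≈ 120.231 × (0.4049 + 0.1639 + 0.0664) ≈ 120.231 × 0.6352 ≈ 76.371 μg/mL.

76.4 μg/mL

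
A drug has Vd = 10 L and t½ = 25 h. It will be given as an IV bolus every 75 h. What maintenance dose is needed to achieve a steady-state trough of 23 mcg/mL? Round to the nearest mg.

τ/t½ = 75/25 ≈ 3, so f = (1/2)^(75/25) ≈ 0.125000.
Cmin,ss = (D/Vd)·f/(1−f), so D = Cmin,ss·Vd·(1−f)/f.
D = 23 × 10 × (1−f)/f ≈ 23 × 10 × 7.00000 ≈ 1610.00 mg.

1610 mg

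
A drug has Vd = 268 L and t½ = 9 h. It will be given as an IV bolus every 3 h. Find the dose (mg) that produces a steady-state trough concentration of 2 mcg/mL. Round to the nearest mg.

139 mg

τ/t½ = 3/9 ≈ 0.33333, so f = (1/2)^(3/9) ≈ 0.793701.
Cmin,ss = (D/Vd)·f/(1−f), so D = Cmin,ss·Vd·(1−f)/f.
D = 2 × 268 × (1−f)/f ≈ 2 × 268 × 0.25992 ≈ 139.32 mg.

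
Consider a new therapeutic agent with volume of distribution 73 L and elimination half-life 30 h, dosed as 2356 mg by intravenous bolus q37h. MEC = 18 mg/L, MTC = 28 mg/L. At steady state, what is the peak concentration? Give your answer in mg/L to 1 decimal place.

k = ln2/t½ = ln2/30 ≈ 0.023105 h⁻¹; fraction remaining f = e^(−kτ) = e^(−0.023105×37) ≈ 0.4253.
At steady state, accumulation factor R = 1/(1 − e^(−kτ)) ≈ 1.7400.
Single-dose peak C₀ = D/Vd = 2356/73 ≈ 32.274 mg/L.
Steady-state peak Cmax,ss = C₀·R ≈ 32.274 × 1.7400 ≈ 56.157 mg/L.
Peak 56.2 mg/L vs MTC 28 mg/L: exceeds toxic threshold.

56.2 mg/L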